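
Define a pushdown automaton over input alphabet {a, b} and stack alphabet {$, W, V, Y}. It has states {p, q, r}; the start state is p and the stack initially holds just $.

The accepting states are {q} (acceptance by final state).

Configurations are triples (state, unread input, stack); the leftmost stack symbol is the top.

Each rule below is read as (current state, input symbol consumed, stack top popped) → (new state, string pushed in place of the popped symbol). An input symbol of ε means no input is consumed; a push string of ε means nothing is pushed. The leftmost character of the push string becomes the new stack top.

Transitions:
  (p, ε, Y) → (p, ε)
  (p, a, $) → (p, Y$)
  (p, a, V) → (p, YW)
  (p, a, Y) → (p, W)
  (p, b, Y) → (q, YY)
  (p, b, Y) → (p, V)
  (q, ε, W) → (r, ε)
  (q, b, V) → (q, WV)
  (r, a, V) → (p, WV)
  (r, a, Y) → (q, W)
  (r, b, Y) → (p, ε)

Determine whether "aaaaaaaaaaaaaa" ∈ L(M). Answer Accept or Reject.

Reject

No computation consumes all input and reaches a final state.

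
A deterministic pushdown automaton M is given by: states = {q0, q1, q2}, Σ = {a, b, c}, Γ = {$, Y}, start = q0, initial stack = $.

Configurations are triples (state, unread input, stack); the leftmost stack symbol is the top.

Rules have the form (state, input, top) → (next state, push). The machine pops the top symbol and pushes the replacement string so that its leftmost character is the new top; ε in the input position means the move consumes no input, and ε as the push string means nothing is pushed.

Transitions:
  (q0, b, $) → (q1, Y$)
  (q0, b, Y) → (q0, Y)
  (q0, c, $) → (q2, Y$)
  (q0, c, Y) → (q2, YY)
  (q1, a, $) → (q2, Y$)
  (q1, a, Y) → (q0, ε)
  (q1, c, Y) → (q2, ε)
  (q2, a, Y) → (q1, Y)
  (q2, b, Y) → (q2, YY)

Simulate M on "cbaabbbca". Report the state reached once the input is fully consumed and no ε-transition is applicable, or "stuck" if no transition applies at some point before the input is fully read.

q1

(q0, cbaabbbca, $)
  read c, top $: go to q2, push Y$ → (q2, baabbbca, Y$)
  read b, top Y: go to q2, push YY → (q2, aabbbca, YY$)
  read a, top Y: go to q1, push Y → (q1, abbbca, YY$)
  read a, top Y: go to q0, push ε → (q0, bbbca, Y$)
  read b, top Y: go to q0, push Y → (q0, bbca, Y$)
  read b, top Y: go to q0, push Y → (q0, bca, Y$)
  read b, top Y: go to q0, push Y → (q0, ca, Y$)
  read c, top Y: go to q2, push YY → (q2, a, YY$)
  read a, top Y: go to q1, push Y → (q1, ε, YY$)
All input consumed; M is in state q1.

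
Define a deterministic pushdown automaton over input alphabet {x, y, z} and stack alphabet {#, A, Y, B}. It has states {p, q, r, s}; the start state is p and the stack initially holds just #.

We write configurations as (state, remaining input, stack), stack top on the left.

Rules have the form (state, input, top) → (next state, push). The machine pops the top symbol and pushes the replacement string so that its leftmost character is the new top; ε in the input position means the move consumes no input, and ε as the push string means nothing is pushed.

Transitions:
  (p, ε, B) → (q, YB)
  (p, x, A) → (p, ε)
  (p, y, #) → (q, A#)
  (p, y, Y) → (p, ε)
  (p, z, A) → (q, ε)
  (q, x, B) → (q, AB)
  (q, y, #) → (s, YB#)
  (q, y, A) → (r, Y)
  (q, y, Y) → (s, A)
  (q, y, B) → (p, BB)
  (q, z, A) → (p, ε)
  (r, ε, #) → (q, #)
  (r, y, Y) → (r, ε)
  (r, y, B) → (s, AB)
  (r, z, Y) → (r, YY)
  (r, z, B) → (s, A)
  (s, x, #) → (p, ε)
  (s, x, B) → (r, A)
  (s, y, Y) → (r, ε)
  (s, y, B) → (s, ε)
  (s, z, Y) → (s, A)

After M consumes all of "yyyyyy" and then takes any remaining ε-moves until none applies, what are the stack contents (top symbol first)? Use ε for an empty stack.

AB#

(p, yyyyyy, #)
  read y, top #: go to q, push A# → (q, yyyyy, A#)
  read y, top A: go to r, push Y → (r, yyyy, Y#)
  read y, top Y: go to r, push ε → (r, yyy, #)
  ε-move, top #: go to q, push # → (q, yyy, #)
  read y, top #: go to s, push YB# → (s, yy, YB#)
  read y, top Y: go to r, push ε → (r, y, B#)
  read y, top B: go to s, push AB → (s, ε, AB#)
All input consumed in state s with stack AB#.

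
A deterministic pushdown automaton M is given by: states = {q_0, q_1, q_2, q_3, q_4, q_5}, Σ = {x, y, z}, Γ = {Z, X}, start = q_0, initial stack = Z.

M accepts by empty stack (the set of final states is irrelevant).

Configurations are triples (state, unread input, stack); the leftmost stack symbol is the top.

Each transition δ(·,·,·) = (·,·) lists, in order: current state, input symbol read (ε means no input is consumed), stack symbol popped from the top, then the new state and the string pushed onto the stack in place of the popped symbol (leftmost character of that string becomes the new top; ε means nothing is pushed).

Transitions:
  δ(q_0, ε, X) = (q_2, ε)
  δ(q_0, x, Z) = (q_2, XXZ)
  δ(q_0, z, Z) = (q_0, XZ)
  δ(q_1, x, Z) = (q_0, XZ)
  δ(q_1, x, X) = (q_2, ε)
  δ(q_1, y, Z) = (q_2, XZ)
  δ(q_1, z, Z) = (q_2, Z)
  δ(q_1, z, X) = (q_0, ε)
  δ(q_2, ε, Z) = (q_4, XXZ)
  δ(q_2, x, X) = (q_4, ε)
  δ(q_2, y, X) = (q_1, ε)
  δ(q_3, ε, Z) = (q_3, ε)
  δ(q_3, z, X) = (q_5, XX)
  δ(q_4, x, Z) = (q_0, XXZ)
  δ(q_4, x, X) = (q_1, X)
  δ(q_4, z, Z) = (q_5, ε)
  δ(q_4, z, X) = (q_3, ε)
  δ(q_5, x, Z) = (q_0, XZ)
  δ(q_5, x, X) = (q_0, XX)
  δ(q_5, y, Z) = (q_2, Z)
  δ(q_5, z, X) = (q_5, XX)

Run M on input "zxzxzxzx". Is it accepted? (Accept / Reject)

(q_0, zxzxzxzx, Z)
  read z, top Z: go to q_0, push XZ → (q_0, xzxzxzx, XZ)
  ε-move, top X: go to q_2, push ε → (q_2, xzxzxzx, Z)
  ε-move, top Z: go to q_4, push XXZ → (q_4, xzxzxzx, XXZ)
  read x, top X: go to q_1, push X → (q_1, zxzxzx, XXZ)
  read z, top X: go to q_0, push ε → (q_0, xzxzx, XZ)
  ε-move, top X: go to q_2, push ε → (q_2, xzxzx, Z)
  ε-move, top Z: go to q_4, push XXZ → (q_4, xzxzx, XXZ)
  read x, top X: go to q_1, push X → (q_1, zxzx, XXZ)
  read z, top X: go to q_0, push ε → (q_0, xzx, XZ)
  ε-move, top X: go to q_2, push ε → (q_2, xzx, Z)
  ε-move, top Z: go to q_4, push XXZ → (q_4, xzx, XXZ)
  read x, top X: go to q_1, push X → (q_1, zx, XXZ)
  read z, top X: go to q_0, push ε → (q_0, x, XZ)
  ε-move, top X: go to q_2, push ε → (q_2, x, Z)
  ε-move, top Z: go to q_4, push XXZ → (q_4, x, XXZ)
  read x, top X: go to q_1, push X → (q_1, ε, XXZ)
All input consumed; stack is XXZ, not empty, and no further ε-move applies.

Reject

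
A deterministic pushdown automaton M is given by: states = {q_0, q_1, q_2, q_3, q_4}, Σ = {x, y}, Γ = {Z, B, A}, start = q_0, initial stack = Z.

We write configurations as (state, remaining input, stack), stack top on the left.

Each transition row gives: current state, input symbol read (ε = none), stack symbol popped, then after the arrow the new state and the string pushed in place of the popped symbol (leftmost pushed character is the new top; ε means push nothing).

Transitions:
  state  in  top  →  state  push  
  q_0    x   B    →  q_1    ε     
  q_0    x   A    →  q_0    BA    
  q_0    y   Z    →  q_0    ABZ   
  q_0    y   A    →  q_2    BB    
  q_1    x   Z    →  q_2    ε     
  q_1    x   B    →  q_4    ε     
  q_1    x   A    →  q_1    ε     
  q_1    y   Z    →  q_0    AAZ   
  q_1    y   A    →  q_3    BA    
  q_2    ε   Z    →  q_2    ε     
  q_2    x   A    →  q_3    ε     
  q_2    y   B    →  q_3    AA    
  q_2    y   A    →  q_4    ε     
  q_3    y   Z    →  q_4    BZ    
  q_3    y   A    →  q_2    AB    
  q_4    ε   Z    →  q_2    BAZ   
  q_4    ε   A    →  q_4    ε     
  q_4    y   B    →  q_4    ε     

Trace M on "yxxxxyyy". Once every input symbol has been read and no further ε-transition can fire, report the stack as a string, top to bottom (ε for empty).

(q_0, yxxxxyyy, Z)
  read y, top Z: go to q_0, push ABZ → (q_0, xxxxyyy, ABZ)
  read x, top A: go to q_0, push BA → (q_0, xxxyyy, BABZ)
  read x, top B: go to q_1, push ε → (q_1, xxyyy, ABZ)
  read x, top A: go to q_1, push ε → (q_1, xyyy, BZ)
  read x, top B: go to q_4, push ε → (q_4, yyy, Z)
  ε-move, top Z: go to q_2, push BAZ → (q_2, yyy, BAZ)
  read y, top B: go to q_3, push AA → (q_3, yy, AAAZ)
  read y, top A: go to q_2, push AB → (q_2, y, ABAAZ)
  read y, top A: go to q_4, push ε → (q_4, ε, BAAZ)
All input consumed in state q_4 with stack BAAZ.

BAAZ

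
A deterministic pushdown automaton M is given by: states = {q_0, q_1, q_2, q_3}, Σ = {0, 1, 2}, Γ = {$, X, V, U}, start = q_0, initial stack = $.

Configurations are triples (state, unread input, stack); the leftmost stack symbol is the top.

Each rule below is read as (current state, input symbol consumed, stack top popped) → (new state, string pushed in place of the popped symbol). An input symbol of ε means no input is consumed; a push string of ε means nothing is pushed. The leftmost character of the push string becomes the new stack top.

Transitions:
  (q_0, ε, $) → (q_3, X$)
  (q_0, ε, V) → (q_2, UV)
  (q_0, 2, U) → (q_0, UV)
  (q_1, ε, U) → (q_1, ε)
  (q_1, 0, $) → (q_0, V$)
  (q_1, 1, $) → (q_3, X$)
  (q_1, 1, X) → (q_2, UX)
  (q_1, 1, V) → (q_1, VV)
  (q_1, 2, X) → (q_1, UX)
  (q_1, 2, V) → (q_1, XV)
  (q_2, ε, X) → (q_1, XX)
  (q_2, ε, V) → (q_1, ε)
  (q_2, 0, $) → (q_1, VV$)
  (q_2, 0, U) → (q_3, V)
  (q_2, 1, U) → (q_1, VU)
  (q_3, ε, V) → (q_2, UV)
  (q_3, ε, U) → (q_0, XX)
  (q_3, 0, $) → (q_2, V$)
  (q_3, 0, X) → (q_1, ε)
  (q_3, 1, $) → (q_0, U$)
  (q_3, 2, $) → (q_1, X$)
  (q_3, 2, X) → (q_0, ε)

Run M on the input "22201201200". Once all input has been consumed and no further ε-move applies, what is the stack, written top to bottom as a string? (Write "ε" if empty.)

(q_0, 22201201200, $)
  ε-move, top $: go to q_3, push X$ → (q_3, 22201201200, X$)
  read 2, top X: go to q_0, push ε → (q_0, 2201201200, $)
  ε-move, top $: go to q_3, push X$ → (q_3, 2201201200, X$)
  read 2, top X: go to q_0, push ε → (q_0, 201201200, $)
  ε-move, top $: go to q_3, push X$ → (q_3, 201201200, X$)
  read 2, top X: go to q_0, push ε → (q_0, 01201200, $)
  ε-move, top $: go to q_3, push X$ → (q_3, 01201200, X$)
  read 0, top X: go to q_1, push ε → (q_1, 1201200, $)
  read 1, top $: go to q_3, push X$ → (q_3, 201200, X$)
  read 2, top X: go to q_0, push ε → (q_0, 01200, $)
  ε-move, top $: go to q_3, push X$ → (q_3, 01200, X$)
  read 0, top X: go to q_1, push ε → (q_1, 1200, $)
  read 1, top $: go to q_3, push X$ → (q_3, 200, X$)
  read 2, top X: go to q_0, push ε → (q_0, 00, $)
  ε-move, top $: go to q_3, push X$ → (q_3, 00, X$)
  read 0, top X: go to q_1, push ε → (q_1, 0, $)
  read 0, top $: go to q_0, push V$ → (q_0, ε, V$)
  ε-move, top V: go to q_2, push UV → (q_2, ε, UV$)
All input consumed in state q_2 with stack UV$.

UV$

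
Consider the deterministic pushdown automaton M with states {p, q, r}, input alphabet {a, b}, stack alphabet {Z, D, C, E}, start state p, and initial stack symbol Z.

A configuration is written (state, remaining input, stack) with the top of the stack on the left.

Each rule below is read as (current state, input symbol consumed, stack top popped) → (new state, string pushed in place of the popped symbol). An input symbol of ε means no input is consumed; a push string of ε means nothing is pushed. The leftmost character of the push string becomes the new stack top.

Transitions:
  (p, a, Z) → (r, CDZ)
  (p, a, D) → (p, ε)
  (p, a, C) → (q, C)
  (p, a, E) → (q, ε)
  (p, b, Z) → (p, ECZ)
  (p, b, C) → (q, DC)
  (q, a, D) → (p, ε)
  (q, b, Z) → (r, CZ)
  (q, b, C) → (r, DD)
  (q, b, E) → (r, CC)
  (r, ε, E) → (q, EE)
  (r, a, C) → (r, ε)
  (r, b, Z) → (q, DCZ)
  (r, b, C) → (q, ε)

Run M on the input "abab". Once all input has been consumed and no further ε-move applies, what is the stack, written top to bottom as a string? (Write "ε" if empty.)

(p, abab, Z) ⊢ (r, bab, CDZ) ⊢ (q, ab, DZ) ⊢ (p, b, Z) ⊢ (p, ε, ECZ)
All input consumed in state p with stack ECZ.

ECZ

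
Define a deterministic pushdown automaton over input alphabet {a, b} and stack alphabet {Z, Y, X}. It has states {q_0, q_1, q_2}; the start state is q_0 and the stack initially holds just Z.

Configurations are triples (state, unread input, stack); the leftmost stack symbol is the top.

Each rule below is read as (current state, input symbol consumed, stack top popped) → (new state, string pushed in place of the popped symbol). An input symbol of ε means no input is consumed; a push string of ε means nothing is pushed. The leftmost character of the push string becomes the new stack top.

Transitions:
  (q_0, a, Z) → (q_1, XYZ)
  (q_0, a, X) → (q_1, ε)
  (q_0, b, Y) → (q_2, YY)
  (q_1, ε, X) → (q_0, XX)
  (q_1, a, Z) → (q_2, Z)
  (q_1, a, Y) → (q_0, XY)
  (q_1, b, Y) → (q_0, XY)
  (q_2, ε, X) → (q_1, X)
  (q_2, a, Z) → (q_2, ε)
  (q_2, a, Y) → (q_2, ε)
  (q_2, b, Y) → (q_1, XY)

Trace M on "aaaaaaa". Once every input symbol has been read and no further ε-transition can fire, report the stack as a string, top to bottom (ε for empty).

XXYZ

(q_0, aaaaaaa, Z)
  read a, top Z: go to q_1, push XYZ → (q_1, aaaaaa, XYZ)
  ε-move, top X: go to q_0, push XX → (q_0, aaaaaa, XXYZ)
  read a, top X: go to q_1, push ε → (q_1, aaaaa, XYZ)
  ε-move, top X: go to q_0, push XX → (q_0, aaaaa, XXYZ)
  read a, top X: go to q_1, push ε → (q_1, aaaa, XYZ)
  ε-move, top X: go to q_0, push XX → (q_0, aaaa, XXYZ)
  read a, top X: go to q_1, push ε → (q_1, aaa, XYZ)
  ε-move, top X: go to q_0, push XX → (q_0, aaa, XXYZ)
  read a, top X: go to q_1, push ε → (q_1, aa, XYZ)
  ε-move, top X: go to q_0, push XX → (q_0, aa, XXYZ)
  read a, top X: go to q_1, push ε → (q_1, a, XYZ)
  ε-move, top X: go to q_0, push XX → (q_0, a, XXYZ)
  read a, top X: go to q_1, push ε → (q_1, ε, XYZ)
  ε-move, top X: go to q_0, push XX → (q_0, ε, XXYZ)
All input consumed in state q_0 with stack XXYZ.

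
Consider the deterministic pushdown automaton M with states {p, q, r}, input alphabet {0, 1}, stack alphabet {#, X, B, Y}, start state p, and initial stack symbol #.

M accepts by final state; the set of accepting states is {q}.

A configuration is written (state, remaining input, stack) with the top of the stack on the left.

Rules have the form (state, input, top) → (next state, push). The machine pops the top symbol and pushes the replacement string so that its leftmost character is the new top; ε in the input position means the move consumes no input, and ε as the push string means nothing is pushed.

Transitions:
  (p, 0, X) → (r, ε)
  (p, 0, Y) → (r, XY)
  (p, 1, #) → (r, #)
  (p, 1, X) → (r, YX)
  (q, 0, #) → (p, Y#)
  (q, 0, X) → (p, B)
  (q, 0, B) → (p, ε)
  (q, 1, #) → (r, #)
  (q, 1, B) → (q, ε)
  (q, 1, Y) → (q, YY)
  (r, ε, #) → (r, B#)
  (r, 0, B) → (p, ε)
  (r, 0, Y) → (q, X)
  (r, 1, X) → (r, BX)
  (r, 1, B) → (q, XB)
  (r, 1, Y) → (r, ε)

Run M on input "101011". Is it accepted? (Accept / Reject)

Accept

(p, 101011, #)
  read 1, top #: go to r, push # → (r, 01011, #)
  ε-move, top #: go to r, push B# → (r, 01011, B#)
  read 0, top B: go to p, push ε → (p, 1011, #)
  read 1, top #: go to r, push # → (r, 011, #)
  ε-move, top #: go to r, push B# → (r, 011, B#)
  read 0, top B: go to p, push ε → (p, 11, #)
  read 1, top #: go to r, push # → (r, 1, #)
  ε-move, top #: go to r, push B# → (r, 1, B#)
  read 1, top B: go to q, push XB → (q, ε, XB#)
All input consumed; state q ∈ F.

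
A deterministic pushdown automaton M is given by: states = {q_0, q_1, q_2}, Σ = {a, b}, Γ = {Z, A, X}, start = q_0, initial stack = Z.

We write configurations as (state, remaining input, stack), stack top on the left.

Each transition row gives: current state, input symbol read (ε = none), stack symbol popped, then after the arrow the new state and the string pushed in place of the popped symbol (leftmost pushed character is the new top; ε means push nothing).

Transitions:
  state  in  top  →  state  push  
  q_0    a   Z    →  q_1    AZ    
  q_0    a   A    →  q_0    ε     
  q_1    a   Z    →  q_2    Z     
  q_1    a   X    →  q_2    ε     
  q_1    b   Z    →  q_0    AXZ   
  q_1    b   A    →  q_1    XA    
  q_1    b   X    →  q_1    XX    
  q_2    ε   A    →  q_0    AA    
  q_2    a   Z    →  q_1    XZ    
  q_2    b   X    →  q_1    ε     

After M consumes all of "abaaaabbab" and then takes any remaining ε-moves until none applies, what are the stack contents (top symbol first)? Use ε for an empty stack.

(q_0, abaaaabbab, Z)
  read a, top Z: go to q_1, push AZ → (q_1, baaaabbab, AZ)
  read b, top A: go to q_1, push XA → (q_1, aaaabbab, XAZ)
  read a, top X: go to q_2, push ε → (q_2, aaabbab, AZ)
  ε-move, top A: go to q_0, push AA → (q_0, aaabbab, AAZ)
  read a, top A: go to q_0, push ε → (q_0, aabbab, AZ)
  read a, top A: go to q_0, push ε → (q_0, abbab, Z)
  read a, top Z: go to q_1, push AZ → (q_1, bbab, AZ)
  read b, top A: go to q_1, push XA → (q_1, bab, XAZ)
  read b, top X: go to q_1, push XX → (q_1, ab, XXAZ)
  read a, top X: go to q_2, push ε → (q_2, b, XAZ)
  read b, top X: go to q_1, push ε → (q_1, ε, AZ)
All input consumed in state q_1 with stack AZ.

AZ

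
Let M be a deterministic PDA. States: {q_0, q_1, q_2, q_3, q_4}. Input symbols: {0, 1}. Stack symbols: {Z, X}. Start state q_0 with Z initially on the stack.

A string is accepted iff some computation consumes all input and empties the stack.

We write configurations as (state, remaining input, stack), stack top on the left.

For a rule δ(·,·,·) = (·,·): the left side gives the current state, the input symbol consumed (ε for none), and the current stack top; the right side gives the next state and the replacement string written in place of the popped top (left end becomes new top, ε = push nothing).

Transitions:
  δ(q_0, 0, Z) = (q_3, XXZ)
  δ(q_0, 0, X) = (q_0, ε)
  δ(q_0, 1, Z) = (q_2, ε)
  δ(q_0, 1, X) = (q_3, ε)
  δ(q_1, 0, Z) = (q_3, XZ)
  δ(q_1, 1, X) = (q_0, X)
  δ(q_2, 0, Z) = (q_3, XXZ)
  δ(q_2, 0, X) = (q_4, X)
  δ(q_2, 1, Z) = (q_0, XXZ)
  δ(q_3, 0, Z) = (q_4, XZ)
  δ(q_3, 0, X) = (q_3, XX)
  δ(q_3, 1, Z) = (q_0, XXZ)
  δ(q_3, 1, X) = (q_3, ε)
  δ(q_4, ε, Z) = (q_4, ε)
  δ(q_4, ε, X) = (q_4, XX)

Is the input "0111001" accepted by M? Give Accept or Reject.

(q_0, 0111001, Z)
  read 0, top Z: go to q_3, push XXZ → (q_3, 111001, XXZ)
  read 1, top X: go to q_3, push ε → (q_3, 11001, XZ)
  read 1, top X: go to q_3, push ε → (q_3, 1001, Z)
  read 1, top Z: go to q_0, push XXZ → (q_0, 001, XXZ)
  read 0, top X: go to q_0, push ε → (q_0, 01, XZ)
  read 0, top X: go to q_0, push ε → (q_0, 1, Z)
  read 1, top Z: go to q_2, push ε → (q_2, ε, ε)
All input consumed and the stack is empty.

Accept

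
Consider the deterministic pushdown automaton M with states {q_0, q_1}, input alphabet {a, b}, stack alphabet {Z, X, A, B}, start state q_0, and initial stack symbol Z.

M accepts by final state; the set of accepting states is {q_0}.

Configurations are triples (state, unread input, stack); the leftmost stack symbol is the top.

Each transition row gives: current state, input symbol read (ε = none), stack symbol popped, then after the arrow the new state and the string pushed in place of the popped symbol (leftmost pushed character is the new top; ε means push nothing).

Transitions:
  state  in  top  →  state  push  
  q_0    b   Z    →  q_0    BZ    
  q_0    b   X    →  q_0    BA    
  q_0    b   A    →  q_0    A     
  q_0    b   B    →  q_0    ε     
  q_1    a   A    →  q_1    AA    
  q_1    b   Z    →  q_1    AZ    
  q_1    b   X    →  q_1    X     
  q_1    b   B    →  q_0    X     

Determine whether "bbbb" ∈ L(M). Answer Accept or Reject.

Accept

(q_0, bbbb, Z) ⊢ (q_0, bbb, BZ) ⊢ (q_0, bb, Z) ⊢ (q_0, b, BZ) ⊢ (q_0, ε, Z)
All input consumed; state q_0 ∈ F.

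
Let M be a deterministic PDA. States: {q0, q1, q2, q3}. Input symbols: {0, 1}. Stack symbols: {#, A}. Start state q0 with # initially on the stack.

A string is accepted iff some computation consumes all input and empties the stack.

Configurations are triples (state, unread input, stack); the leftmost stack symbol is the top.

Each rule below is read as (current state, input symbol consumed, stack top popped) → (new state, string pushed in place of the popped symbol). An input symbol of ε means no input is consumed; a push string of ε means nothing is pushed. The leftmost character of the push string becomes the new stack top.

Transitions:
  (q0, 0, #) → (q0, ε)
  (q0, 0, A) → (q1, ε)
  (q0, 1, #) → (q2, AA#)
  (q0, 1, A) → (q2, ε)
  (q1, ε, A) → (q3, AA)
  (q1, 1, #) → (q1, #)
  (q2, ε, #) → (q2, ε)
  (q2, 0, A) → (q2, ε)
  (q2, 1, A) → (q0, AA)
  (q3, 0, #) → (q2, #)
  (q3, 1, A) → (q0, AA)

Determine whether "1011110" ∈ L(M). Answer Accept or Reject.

(q0, 1011110, #)
  read 1, top #: go to q2, push AA# → (q2, 011110, AA#)
  read 0, top A: go to q2, push ε → (q2, 11110, A#)
  read 1, top A: go to q0, push AA → (q0, 1110, AA#)
  read 1, top A: go to q2, push ε → (q2, 110, A#)
  read 1, top A: go to q0, push AA → (q0, 10, AA#)
  read 1, top A: go to q2, push ε → (q2, 0, A#)
  read 0, top A: go to q2, push ε → (q2, ε, #)
  ε-move, top #: go to q2, push ε → (q2, ε, ε)
All input consumed and the stack is empty.

Accept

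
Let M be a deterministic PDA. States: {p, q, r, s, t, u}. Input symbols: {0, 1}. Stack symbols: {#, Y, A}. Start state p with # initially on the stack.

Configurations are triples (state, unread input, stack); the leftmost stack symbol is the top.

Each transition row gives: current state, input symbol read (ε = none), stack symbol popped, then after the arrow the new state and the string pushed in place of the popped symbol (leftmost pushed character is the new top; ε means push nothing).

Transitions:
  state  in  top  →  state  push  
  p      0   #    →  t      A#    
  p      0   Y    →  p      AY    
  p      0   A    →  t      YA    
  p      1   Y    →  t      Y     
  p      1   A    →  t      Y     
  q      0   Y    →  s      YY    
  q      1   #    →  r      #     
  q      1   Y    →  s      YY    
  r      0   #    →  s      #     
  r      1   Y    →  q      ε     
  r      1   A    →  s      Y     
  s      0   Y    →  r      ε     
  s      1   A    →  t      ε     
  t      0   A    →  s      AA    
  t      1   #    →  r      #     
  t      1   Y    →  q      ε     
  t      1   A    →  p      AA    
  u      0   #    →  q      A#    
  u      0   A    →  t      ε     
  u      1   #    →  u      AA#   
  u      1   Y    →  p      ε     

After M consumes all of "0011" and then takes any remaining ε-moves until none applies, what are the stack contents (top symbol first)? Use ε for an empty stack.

AA#

(p, 0011, #) ⊢ (t, 011, A#) ⊢ (s, 11, AA#) ⊢ (t, 1, A#) ⊢ (p, ε, AA#)
All input consumed in state p with stack AA#.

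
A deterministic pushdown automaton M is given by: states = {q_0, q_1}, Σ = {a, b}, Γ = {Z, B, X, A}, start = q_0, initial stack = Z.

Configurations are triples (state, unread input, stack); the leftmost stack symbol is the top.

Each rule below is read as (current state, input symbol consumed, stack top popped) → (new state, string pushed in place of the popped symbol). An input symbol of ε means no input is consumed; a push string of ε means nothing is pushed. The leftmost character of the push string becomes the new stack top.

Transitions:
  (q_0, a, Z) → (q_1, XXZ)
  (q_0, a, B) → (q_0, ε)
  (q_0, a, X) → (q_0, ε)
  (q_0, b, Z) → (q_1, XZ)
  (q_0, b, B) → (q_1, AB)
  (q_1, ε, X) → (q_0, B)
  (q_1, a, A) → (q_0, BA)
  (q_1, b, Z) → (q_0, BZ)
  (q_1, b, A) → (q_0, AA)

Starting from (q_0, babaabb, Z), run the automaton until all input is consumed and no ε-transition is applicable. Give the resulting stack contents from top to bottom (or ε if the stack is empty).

AABXZ

(q_0, babaabb, Z)
  read b, top Z: go to q_1, push XZ → (q_1, abaabb, XZ)
  ε-move, top X: go to q_0, push B → (q_0, abaabb, BZ)
  read a, top B: go to q_0, push ε → (q_0, baabb, Z)
  read b, top Z: go to q_1, push XZ → (q_1, aabb, XZ)
  ε-move, top X: go to q_0, push B → (q_0, aabb, BZ)
  read a, top B: go to q_0, push ε → (q_0, abb, Z)
  read a, top Z: go to q_1, push XXZ → (q_1, bb, XXZ)
  ε-move, top X: go to q_0, push B → (q_0, bb, BXZ)
  read b, top B: go to q_1, push AB → (q_1, b, ABXZ)
  read b, top A: go to q_0, push AA → (q_0, ε, AABXZ)
All input consumed in state q_0 with stack AABXZ.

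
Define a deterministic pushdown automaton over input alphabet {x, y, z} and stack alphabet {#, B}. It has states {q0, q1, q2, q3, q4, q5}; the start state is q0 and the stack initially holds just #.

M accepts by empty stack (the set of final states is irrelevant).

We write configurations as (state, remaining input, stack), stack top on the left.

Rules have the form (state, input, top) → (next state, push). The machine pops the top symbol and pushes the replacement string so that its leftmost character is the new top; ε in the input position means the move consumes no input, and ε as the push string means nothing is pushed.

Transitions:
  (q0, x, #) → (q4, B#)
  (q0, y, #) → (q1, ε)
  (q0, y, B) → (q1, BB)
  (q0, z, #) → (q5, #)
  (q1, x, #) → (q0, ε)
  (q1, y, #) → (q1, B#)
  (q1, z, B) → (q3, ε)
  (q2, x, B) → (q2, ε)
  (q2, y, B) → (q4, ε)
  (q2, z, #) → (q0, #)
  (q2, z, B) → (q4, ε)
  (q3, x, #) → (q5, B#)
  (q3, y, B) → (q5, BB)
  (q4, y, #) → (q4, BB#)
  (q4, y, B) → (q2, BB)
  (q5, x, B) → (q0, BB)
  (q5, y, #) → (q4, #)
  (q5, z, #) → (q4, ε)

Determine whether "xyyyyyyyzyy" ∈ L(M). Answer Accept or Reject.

(q0, xyyyyyyyzyy, #) ⊢ (q4, yyyyyyyzyy, B#) ⊢ (q2, yyyyyyzyy, BB#) ⊢ (q4, yyyyyzyy, B#) ⊢ (q2, yyyyzyy, BB#) ⊢ (q4, yyyzyy, B#) ⊢ (q2, yyzyy, BB#) ⊢ (q4, yzyy, B#) ⊢ (q2, zyy, BB#) ⊢ (q4, yy, B#) ⊢ (q2, y, BB#) ⊢ (q4, ε, B#)
All input consumed; stack is B#, not empty, and no further ε-move applies.

Reject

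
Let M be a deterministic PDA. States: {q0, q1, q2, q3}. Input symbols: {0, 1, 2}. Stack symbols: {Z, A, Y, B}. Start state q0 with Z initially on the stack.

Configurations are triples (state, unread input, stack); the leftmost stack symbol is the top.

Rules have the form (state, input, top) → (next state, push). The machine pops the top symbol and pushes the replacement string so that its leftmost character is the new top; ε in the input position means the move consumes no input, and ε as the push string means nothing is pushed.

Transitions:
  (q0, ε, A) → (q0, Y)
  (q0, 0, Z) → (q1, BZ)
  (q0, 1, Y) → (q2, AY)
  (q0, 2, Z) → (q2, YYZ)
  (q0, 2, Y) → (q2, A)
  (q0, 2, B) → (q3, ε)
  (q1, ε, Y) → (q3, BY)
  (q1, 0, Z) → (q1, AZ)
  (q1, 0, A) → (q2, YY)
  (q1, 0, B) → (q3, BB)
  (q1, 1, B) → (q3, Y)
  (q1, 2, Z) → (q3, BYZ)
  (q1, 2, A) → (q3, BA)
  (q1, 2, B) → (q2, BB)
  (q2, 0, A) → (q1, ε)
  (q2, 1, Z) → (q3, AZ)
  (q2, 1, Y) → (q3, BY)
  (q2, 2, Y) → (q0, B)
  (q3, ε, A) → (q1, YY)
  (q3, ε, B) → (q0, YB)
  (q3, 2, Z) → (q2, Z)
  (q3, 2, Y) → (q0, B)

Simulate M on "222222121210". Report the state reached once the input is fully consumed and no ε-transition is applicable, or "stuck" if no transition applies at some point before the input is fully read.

(q0, 222222121210, Z)
  read 2, top Z: go to q2, push YYZ → (q2, 22222121210, YYZ)
  read 2, top Y: go to q0, push B → (q0, 2222121210, BYZ)
  read 2, top B: go to q3, push ε → (q3, 222121210, YZ)
  read 2, top Y: go to q0, push B → (q0, 22121210, BZ)
  read 2, top B: go to q3, push ε → (q3, 2121210, Z)
  read 2, top Z: go to q2, push Z → (q2, 121210, Z)
  read 1, top Z: go to q3, push AZ → (q3, 21210, AZ)
  ε-move, top A: go to q1, push YY → (q1, 21210, YYZ)
  ε-move, top Y: go to q3, push BY → (q3, 21210, BYYZ)
  ε-move, top B: go to q0, push YB → (q0, 21210, YBYYZ)
  read 2, top Y: go to q2, push A → (q2, 1210, ABYYZ)
No transition for (q2, 1, top A); M blocks with input 1210 remaining.

stuck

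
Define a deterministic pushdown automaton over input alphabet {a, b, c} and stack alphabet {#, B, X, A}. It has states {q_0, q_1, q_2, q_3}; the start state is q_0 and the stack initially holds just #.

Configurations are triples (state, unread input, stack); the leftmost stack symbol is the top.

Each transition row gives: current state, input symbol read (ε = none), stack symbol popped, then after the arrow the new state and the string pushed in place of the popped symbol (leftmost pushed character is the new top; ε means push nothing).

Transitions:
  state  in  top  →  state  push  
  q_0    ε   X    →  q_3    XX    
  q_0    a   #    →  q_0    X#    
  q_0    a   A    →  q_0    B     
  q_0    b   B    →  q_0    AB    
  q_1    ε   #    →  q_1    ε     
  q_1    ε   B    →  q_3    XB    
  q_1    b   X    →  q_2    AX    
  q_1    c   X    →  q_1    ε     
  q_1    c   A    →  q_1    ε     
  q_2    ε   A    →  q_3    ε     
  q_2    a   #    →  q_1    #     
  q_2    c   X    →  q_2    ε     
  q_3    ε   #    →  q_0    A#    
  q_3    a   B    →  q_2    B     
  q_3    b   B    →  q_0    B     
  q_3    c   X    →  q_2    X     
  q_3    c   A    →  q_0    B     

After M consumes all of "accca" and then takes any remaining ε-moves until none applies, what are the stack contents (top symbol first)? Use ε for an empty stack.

ε

(q_0, accca, #)
  read a, top #: go to q_0, push X# → (q_0, ccca, X#)
  ε-move, top X: go to q_3, push XX → (q_3, ccca, XX#)
  read c, top X: go to q_2, push X → (q_2, cca, XX#)
  read c, top X: go to q_2, push ε → (q_2, ca, X#)
  read c, top X: go to q_2, push ε → (q_2, a, #)
  read a, top #: go to q_1, push # → (q_1, ε, #)
  ε-move, top #: go to q_1, push ε → (q_1, ε, ε)
All input consumed in state q_1 with stack ε.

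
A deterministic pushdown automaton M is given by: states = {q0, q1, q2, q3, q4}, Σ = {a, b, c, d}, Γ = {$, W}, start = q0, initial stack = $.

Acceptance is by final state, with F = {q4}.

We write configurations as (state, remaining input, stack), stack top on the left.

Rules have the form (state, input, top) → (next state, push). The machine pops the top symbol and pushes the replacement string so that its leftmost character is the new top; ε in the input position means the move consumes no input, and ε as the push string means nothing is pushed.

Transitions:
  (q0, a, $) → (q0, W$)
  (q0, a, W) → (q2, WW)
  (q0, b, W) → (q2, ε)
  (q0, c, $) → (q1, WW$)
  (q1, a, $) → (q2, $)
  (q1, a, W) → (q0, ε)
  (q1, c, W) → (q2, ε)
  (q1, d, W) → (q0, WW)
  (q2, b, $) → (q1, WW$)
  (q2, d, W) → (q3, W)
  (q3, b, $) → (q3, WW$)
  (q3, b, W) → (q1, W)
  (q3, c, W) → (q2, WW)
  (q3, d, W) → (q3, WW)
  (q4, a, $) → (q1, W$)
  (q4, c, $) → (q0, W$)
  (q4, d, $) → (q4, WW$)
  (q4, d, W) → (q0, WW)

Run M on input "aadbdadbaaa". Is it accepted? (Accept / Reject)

Reject

(q0, aadbdadbaaa, $)
  read a, top $: go to q0, push W$ → (q0, adbdadbaaa, W$)
  read a, top W: go to q2, push WW → (q2, dbdadbaaa, WW$)
  read d, top W: go to q3, push W → (q3, bdadbaaa, WW$)
  read b, top W: go to q1, push W → (q1, dadbaaa, WW$)
  read d, top W: go to q0, push WW → (q0, adbaaa, WWW$)
  read a, top W: go to q2, push WW → (q2, dbaaa, WWWW$)
  read d, top W: go to q3, push W → (q3, baaa, WWWW$)
  read b, top W: go to q1, push W → (q1, aaa, WWWW$)
  read a, top W: go to q0, push ε → (q0, aa, WWW$)
  read a, top W: go to q2, push WW → (q2, a, WWWW$)
No transition applies at (q2, a, WWWW$); input not fully consumed.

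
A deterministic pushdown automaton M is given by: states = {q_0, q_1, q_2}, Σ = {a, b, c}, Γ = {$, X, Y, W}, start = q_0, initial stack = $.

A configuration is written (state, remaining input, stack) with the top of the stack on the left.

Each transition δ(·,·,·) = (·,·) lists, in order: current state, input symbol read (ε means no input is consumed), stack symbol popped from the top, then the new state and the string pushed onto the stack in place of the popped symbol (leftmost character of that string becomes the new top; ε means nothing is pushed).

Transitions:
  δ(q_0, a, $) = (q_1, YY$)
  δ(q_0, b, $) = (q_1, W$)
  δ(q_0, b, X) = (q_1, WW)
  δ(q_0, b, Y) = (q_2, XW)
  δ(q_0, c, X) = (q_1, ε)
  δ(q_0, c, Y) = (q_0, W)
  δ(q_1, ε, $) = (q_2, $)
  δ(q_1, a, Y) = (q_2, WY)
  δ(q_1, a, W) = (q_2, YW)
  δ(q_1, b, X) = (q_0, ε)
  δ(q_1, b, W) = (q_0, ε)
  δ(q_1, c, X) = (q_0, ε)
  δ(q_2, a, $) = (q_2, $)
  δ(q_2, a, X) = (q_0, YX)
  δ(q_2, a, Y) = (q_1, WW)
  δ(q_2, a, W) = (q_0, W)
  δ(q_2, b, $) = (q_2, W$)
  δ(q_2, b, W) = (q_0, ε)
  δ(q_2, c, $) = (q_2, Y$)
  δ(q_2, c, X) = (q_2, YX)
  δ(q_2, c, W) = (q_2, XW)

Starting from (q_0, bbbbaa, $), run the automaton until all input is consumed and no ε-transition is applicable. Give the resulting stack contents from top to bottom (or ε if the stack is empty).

(q_0, bbbbaa, $)
  read b, top $: go to q_1, push W$ → (q_1, bbbaa, W$)
  read b, top W: go to q_0, push ε → (q_0, bbaa, $)
  read b, top $: go to q_1, push W$ → (q_1, baa, W$)
  read b, top W: go to q_0, push ε → (q_0, aa, $)
  read a, top $: go to q_1, push YY$ → (q_1, a, YY$)
  read a, top Y: go to q_2, push WY → (q_2, ε, WYY$)
All input consumed in state q_2 with stack WYY$.

WYY$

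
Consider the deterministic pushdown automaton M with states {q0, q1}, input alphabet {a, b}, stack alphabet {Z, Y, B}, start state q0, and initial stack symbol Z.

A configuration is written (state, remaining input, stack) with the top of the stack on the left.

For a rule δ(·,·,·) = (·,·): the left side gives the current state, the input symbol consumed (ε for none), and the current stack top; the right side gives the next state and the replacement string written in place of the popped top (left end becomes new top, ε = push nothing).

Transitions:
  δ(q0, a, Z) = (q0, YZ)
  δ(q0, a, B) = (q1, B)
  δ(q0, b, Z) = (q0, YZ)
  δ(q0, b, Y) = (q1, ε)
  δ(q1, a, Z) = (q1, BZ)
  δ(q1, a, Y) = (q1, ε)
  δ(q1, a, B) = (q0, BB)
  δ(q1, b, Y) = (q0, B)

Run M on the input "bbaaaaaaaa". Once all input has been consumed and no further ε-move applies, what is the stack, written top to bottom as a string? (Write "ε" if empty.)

(q0, bbaaaaaaaa, Z)
  read b, top Z: go to q0, push YZ → (q0, baaaaaaaa, YZ)
  read b, top Y: go to q1, push ε → (q1, aaaaaaaa, Z)
  read a, top Z: go to q1, push BZ → (q1, aaaaaaa, BZ)
  read a, top B: go to q0, push BB → (q0, aaaaaa, BBZ)
  read a, top B: go to q1, push B → (q1, aaaaa, BBZ)
  read a, top B: go to q0, push BB → (q0, aaaa, BBBZ)
  read a, top B: go to q1, push B → (q1, aaa, BBBZ)
  read a, top B: go to q0, push BB → (q0, aa, BBBBZ)
  read a, top B: go to q1, push B → (q1, a, BBBBZ)
  read a, top B: go to q0, push BB → (q0, ε, BBBBBZ)
All input consumed in state q0 with stack BBBBBZ.

BBBBBZ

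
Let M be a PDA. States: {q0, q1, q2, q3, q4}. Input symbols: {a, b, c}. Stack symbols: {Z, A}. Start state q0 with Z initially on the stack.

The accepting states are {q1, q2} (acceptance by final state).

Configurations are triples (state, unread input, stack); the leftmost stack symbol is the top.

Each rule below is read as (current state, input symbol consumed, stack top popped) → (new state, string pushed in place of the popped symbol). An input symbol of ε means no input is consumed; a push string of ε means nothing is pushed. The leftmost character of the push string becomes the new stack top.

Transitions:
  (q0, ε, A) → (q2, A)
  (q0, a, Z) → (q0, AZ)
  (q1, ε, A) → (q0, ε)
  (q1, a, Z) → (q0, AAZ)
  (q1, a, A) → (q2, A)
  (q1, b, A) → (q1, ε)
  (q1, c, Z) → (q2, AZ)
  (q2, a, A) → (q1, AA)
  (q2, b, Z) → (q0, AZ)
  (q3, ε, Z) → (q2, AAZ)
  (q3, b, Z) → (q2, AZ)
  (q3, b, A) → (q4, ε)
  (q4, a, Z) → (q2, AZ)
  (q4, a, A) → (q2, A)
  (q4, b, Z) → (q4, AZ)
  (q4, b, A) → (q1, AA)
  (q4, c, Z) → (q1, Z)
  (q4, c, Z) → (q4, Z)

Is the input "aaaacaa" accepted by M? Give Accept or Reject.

No computation consumes all input and reaches a final state.

Reject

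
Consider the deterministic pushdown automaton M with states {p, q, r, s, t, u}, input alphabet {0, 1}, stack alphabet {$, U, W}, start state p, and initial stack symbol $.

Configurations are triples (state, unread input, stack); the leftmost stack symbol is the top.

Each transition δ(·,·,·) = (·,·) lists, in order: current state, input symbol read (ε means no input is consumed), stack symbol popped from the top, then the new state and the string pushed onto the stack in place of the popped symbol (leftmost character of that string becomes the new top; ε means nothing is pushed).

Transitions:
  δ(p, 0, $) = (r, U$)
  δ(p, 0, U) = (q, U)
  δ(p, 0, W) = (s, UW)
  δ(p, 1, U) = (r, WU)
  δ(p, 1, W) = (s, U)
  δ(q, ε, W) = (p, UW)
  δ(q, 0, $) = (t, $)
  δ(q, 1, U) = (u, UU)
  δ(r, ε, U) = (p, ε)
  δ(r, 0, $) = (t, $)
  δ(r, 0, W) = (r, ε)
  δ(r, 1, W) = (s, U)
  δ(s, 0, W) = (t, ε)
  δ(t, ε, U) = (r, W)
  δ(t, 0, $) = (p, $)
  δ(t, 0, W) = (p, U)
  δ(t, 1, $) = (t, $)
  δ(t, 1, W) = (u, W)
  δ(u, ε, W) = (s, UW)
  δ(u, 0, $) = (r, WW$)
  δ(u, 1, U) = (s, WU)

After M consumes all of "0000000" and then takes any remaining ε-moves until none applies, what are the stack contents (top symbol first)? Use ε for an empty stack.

(p, 0000000, $) ⊢ (r, 000000, U$) ⊢ (p, 000000, $) ⊢ (r, 00000, U$) ⊢ (p, 00000, $) ⊢ (r, 0000, U$) ⊢ (p, 0000, $) ⊢ (r, 000, U$) ⊢ (p, 000, $) ⊢ (r, 00, U$) ⊢ (p, 00, $) ⊢ (r, 0, U$) ⊢ (p, 0, $) ⊢ (r, ε, U$) ⊢ (p, ε, $)
All input consumed in state p with stack $.

$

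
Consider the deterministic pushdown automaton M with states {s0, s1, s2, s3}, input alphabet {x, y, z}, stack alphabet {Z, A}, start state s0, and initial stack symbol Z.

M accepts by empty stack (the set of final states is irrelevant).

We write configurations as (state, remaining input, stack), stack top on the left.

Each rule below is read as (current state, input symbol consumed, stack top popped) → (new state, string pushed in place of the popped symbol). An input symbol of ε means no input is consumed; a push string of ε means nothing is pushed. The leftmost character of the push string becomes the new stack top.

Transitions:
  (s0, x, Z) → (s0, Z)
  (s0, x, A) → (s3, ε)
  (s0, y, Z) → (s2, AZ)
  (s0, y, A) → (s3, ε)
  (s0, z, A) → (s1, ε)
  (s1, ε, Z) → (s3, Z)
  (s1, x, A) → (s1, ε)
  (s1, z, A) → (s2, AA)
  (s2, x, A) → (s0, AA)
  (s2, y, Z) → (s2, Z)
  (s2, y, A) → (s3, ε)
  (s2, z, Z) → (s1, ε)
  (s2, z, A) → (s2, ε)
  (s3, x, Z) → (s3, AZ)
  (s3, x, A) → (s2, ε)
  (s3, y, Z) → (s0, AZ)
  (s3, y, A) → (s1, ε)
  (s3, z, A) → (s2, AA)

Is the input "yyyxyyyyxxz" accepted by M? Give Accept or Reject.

Accept

(s0, yyyxyyyyxxz, Z) ⊢ (s2, yyxyyyyxxz, AZ) ⊢ (s3, yxyyyyxxz, Z) ⊢ (s0, xyyyyxxz, AZ) ⊢ (s3, yyyyxxz, Z) ⊢ (s0, yyyxxz, AZ) ⊢ (s3, yyxxz, Z) ⊢ (s0, yxxz, AZ) ⊢ (s3, xxz, Z) ⊢ (s3, xz, AZ) ⊢ (s2, z, Z) ⊢ (s1, ε, ε)
All input consumed and the stack is empty.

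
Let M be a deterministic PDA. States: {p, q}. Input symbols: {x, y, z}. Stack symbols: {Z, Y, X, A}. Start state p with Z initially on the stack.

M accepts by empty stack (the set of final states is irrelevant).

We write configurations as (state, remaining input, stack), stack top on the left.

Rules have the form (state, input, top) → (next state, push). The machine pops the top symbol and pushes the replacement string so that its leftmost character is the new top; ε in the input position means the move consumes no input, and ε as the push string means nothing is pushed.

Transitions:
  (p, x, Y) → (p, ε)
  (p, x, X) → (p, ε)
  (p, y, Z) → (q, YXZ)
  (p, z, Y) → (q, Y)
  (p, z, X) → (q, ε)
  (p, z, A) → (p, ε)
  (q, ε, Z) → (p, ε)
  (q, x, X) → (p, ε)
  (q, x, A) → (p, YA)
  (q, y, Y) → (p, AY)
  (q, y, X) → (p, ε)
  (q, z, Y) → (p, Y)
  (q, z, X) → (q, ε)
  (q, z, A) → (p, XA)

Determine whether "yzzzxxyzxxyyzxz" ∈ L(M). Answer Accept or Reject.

(p, yzzzxxyzxxyyzxz, Z) ⊢ (q, zzzxxyzxxyyzxz, YXZ) ⊢ (p, zzxxyzxxyyzxz, YXZ) ⊢ (q, zxxyzxxyyzxz, YXZ) ⊢ (p, xxyzxxyyzxz, YXZ) ⊢ (p, xyzxxyyzxz, XZ) ⊢ (p, yzxxyyzxz, Z) ⊢ (q, zxxyyzxz, YXZ) ⊢ (p, xxyyzxz, YXZ) ⊢ (p, xyyzxz, XZ) ⊢ (p, yyzxz, Z) ⊢ (q, yzxz, YXZ) ⊢ (p, zxz, AYXZ) ⊢ (p, xz, YXZ) ⊢ (p, z, XZ) ⊢ (q, ε, Z) ⊢ (p, ε, ε)
All input consumed and the stack is empty.

Accept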